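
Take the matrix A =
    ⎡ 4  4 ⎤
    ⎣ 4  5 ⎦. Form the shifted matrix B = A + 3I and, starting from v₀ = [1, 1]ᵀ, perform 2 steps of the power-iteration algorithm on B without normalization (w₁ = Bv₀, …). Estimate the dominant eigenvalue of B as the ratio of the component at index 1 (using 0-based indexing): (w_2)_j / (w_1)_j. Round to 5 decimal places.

μ ≈ 11.66667

B = A + 3I has rows (7, 4); (4, 8)
w1 = Bv₀ = (7·1 + 4·1; 4·1 + 8·1) = (11, 12)
w2 = Bw1 = (7·11 + 4·12; 4·11 + 8·12) = (125, 140)
Ratio: 140/12 = 11.66667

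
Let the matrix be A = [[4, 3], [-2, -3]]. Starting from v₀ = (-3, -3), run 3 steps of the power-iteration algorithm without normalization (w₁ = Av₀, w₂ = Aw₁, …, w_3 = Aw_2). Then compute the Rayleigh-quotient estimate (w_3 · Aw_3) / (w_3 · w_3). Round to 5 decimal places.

w1 = Av₀ = (-21, 15)
w2 = Aw1 = (-39, -3)
w3 = Aw2 = (-165, 87)
Aw3 = (-399, 69)
w3·Aw3 = (-165)·(-399) + 87·69 = 71838; w3·w3 = (-165)·(-165) + 87·87 = 34794
λ ≈ 71838/34794 = 2.06467

2.06467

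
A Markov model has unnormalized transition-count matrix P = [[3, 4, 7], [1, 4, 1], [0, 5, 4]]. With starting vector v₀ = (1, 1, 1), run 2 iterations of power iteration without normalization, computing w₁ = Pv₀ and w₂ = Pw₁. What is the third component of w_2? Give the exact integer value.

66

w1 = Pv₀ = (3·1 + 4·1 + 7·1; 1·1 + 4·1 + 1·1; 0·1 + 5·1 + 4·1) = (14, 6, 9)
w2 = Pw1 = (3·14 + 4·6 + 7·9; 1·14 + 4·6 + 1·9; 0·14 + 5·6 + 4·9) = (129, 47, 66)
The requested component of w2 is 66.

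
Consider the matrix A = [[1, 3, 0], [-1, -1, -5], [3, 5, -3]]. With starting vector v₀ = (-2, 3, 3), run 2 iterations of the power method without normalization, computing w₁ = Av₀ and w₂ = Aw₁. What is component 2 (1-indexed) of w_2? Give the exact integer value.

w1 = Av₀ = (1·(-2) + 3·3 + 0·3; (-1)·(-2) + (-1)·3 + (-5)·3; 3·(-2) + 5·3 + (-3)·3) = (7, -16, 0)
w2 = Aw1 = (1·7 + 3·(-16) + 0·0; (-1)·7 + (-1)·(-16) + (-5)·0; 3·7 + 5·(-16) + (-3)·0) = (-41, 9, -59)
The requested component of w2 is 9.

9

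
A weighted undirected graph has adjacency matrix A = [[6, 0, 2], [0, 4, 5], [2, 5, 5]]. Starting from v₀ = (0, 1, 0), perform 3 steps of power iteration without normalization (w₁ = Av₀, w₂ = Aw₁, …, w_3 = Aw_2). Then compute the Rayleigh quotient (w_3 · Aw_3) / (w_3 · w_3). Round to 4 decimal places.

10.0268

w1 = Av₀ = (6·0 + 0·1 + 2·0; 0·0 + 4·1 + 5·0; 2·0 + 5·1 + 5·0) = (0, 4, 5)
w2 = Aw1 = (6·0 + 0·4 + 2·5; 0·0 + 4·4 + 5·5; 2·0 + 5·4 + 5·5) = (10, 41, 45)
w3 = Aw2 = (150, 389, 450)
Aw3 = (1800, 3806, 4495)
w3·Aw3 = 150·1800 + 389·3806 + 450·4495 = 3773284; w3·w3 = 150·150 + 389·389 + 450·450 = 376321
λ ≈ 3773284/376321 = 10.0268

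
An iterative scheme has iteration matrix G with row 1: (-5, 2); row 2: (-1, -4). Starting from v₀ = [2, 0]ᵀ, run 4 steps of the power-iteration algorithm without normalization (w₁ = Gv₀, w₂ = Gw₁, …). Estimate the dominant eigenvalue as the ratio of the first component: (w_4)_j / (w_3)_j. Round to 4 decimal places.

λ ≈ -3.7835

w1 = Gv₀ = ((-5)·2 + 2·0; (-1)·2 + (-4)·0) = (-10, -2)
w2 = Gw1 = ((-5)·(-10) + 2·(-2); (-1)·(-10) + (-4)·(-2)) = (46, 18)
w3 = Gw2 = (-194, -118)
w4 = Gw3 = (734, 666)
Ratio at component: 734 / -194 = -3.7835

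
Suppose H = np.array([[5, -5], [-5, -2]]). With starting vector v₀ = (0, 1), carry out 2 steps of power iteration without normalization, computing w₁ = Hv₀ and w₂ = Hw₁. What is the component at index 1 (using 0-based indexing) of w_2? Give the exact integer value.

w1 = Hv₀ = (-5, -2)
w2 = Hw1 = (-15, 29)
The requested component of w2 is 29.

29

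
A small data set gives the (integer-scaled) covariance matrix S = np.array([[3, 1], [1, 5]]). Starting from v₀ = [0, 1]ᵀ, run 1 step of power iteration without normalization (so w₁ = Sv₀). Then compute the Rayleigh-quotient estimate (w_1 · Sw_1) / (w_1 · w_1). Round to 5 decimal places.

5.30769

w1 = Sv₀ = (1, 5)
Sw1 = (8, 26)
w1·Sw1 = 1·8 + 5·26 = 138; w1·w1 = 1·1 + 5·5 = 26
λ ≈ 138/26 = 5.30769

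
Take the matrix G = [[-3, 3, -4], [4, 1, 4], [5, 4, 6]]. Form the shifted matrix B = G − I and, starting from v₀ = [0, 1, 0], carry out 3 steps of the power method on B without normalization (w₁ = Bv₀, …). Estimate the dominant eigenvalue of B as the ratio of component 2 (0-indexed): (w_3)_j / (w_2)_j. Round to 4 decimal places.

B = G − I has rows (-4, 3, -4); (4, 0, 4); (5, 4, 5)
w1 = Bv₀ = ((-4)·0 + 3·1 + (-4)·0; 4·0 + 0·1 + 4·0; 5·0 + 4·1 + 5·0) = (3, 0, 4)
w2 = Bw1 = ((-4)·3 + 3·0 + (-4)·4; 4·3 + 0·0 + 4·4; 5·3 + 4·0 + 5·4) = (-28, 28, 35)
w3 = Bw2 = (56, 28, 147)
Ratio: 147/35 = 4.2000

4.2000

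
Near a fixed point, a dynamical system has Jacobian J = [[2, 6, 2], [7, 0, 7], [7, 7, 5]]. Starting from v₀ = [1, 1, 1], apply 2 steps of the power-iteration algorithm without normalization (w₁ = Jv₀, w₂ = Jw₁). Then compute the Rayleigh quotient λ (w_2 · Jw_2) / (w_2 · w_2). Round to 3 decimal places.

w1 = Jv₀ = (2·1 + 6·1 + 2·1; 7·1 + 0·1 + 7·1; 7·1 + 7·1 + 5·1) = (10, 14, 19)
w2 = Jw1 = (2·10 + 6·14 + 2·19; 7·10 + 0·14 + 7·19; 7·10 + 7·14 + 5·19) = (142, 203, 263)
Jw2 = (2028, 2835, 3730)
w2·Jw2 = 142·2028 + 203·2835 + 263·3730 = 1844471; w2·w2 = 142·142 + 203·203 + 263·263 = 130542
λ ≈ 1844471/130542 = 14.129

λ ≈ 14.129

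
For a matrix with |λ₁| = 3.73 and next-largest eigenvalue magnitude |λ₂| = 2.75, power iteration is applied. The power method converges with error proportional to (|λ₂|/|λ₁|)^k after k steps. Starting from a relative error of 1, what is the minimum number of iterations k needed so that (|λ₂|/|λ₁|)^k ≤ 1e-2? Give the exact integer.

|λ₂/λ₁| = 2.75/3.73 = 0.73727
Need k ≥ ln(1e-2) / ln(0.73727) = -4.6052 / -0.3048 ≈ 15.108
Smallest integer k satisfying the bound: 16

16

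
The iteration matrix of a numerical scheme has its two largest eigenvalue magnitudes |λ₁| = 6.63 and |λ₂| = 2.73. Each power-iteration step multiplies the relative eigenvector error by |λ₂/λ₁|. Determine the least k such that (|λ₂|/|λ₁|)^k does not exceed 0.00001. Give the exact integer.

13

|λ₂/λ₁| = 2.73/6.63 = 0.41176
Need k ≥ ln(0.00001) / ln(0.41176) = -11.5129 / -0.8873 ≈ 12.975
Smallest integer k satisfying the bound: 13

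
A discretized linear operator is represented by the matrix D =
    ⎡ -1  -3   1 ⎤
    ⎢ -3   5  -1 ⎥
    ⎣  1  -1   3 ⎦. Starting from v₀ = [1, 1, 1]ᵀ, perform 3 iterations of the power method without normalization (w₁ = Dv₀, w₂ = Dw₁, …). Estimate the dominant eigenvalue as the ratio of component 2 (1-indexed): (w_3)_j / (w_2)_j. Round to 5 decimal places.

λ ≈ 3.72727

w1 = Dv₀ = ((-1)·1 + (-3)·1 + 1·1; (-3)·1 + 5·1 + (-1)·1; 1·1 + (-1)·1 + 3·1) = (-3, 1, 3)
w2 = Dw1 = ((-1)·(-3) + (-3)·1 + 1·3; (-3)·(-3) + 5·1 + (-1)·3; 1·(-3) + (-1)·1 + 3·3) = (3, 11, 5)
w3 = Dw2 = (-31, 41, 7)
Ratio at component: 41 / 11 = 3.72727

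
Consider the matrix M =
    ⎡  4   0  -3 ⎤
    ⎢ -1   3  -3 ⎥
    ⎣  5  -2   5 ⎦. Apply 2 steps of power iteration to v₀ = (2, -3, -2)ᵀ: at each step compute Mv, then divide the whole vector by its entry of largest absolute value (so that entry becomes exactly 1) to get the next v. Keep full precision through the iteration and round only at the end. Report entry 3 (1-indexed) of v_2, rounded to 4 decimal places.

1.0000

Mv0 = (14.00000, -5.00000, 6.00000); divide by 14.00000 → v1 = (1.00000, -0.35714, 0.42857)
Mv1 = (2.71429, -3.35714, 7.85714); divide by 7.85714 → v2 = (0.34545, -0.42727, 1.00000)
Requested entry of v2: 110/110 = 1.0000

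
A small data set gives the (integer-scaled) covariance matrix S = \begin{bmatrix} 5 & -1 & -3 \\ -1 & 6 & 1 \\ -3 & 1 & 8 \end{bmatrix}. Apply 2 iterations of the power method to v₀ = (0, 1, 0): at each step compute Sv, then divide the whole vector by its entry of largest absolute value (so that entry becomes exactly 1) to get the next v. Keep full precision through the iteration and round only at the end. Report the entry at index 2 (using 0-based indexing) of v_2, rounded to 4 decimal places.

0.4474

Sv0 = (-1.00000, 6.00000, 1.00000); divide by 6.00000 → v1 = (-0.16667, 1.00000, 0.16667)
Sv1 = (-2.33333, 6.33333, 2.83333); divide by 6.33333 → v2 = (-0.36842, 1.00000, 0.44737)
Requested entry of v2: 17/38 = 0.4474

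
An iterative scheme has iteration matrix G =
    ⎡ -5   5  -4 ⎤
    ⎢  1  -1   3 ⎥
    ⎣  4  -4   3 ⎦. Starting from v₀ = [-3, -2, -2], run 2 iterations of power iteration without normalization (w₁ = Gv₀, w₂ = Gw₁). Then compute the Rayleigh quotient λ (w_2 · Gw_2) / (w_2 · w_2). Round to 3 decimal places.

-1.048

w1 = Gv₀ = (13, -7, -10)
w2 = Gw1 = (-60, -10, 50)
Gw2 = (50, 100, -50)
w2·Gw2 = (-60)·50 + (-10)·100 + 50·(-50) = -6500; w2·w2 = (-60)·(-60) + (-10)·(-10) + 50·50 = 6200
λ ≈ -6500/6200 = -1.048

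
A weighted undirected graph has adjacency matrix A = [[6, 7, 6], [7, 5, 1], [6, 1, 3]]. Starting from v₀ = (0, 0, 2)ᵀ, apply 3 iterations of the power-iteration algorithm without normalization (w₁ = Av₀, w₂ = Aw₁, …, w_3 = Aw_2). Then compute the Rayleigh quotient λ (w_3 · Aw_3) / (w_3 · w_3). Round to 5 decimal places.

w1 = Av₀ = (12, 2, 6)
w2 = Aw1 = (122, 100, 92)
w3 = Aw2 = (1984, 1446, 1108)
Aw3 = (28674, 22226, 16674)
w3·Aw3 = 1984·28674 + 1446·22226 + 1108·16674 = 107502804; w3·w3 = 1984·1984 + 1446·1446 + 1108·1108 = 7254836
λ ≈ 107502804/7254836 = 14.81809

14.81809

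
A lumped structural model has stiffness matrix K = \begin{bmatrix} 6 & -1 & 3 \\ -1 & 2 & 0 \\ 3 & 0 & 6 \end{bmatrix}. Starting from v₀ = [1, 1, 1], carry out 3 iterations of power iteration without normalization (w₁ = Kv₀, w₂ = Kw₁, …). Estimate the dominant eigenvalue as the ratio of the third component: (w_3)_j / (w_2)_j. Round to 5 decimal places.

w1 = Kv₀ = (8, 1, 9)
w2 = Kw1 = (74, -6, 78)
w3 = Kw2 = (684, -86, 690)
Ratio at component: 690 / 78 = 8.84615

8.84615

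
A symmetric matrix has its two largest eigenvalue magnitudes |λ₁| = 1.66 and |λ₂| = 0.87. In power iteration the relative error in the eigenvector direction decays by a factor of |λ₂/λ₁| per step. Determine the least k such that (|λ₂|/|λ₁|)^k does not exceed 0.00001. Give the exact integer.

18

|λ₂/λ₁| = 0.87/1.66 = 0.52410
Need k ≥ ln(0.00001) / ln(0.52410) = -11.5129 / -0.6461 ≈ 17.820
Smallest integer k satisfying the bound: 18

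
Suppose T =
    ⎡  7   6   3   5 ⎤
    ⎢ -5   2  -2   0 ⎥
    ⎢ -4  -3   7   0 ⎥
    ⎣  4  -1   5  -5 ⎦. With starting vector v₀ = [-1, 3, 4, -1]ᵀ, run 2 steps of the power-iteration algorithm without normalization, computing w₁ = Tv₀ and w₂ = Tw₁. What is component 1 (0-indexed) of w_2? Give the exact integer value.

w1 = Tv₀ = (18, 3, 23, 18)
w2 = Tw1 = (303, -130, 80, 94)
The requested component of w2 is -130.

-130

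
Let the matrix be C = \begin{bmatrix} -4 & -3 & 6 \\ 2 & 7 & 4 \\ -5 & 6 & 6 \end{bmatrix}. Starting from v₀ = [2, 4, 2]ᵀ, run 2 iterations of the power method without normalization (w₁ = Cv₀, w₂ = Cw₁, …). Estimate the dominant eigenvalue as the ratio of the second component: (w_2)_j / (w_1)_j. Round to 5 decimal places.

λ ≈ 9.20000

w1 = Cv₀ = (-8, 40, 26)
w2 = Cw1 = (68, 368, 436)
Ratio at component: 368 / 40 = 9.20000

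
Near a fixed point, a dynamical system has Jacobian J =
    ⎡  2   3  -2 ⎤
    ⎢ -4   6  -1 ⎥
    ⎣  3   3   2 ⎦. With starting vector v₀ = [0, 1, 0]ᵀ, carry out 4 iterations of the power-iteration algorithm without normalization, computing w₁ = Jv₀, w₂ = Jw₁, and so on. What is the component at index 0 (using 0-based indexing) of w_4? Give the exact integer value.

w1 = Jv₀ = (2·0 + 3·1 + (-2)·0; (-4)·0 + 6·1 + (-1)·0; 3·0 + 3·1 + 2·0) = (3, 6, 3)
w2 = Jw1 = (2·3 + 3·6 + (-2)·3; (-4)·3 + 6·6 + (-1)·3; 3·3 + 3·6 + 2·3) = (18, 21, 33)
w3 = Jw2 = (33, 21, 183)
w4 = Jw3 = (-237, -189, 528)
The requested component of w4 is -237.

-237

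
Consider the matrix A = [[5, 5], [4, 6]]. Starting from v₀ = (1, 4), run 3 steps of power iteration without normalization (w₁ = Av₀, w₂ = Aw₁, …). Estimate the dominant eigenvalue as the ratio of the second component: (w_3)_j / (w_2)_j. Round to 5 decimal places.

w1 = Av₀ = (5·1 + 5·4; 4·1 + 6·4) = (25, 28)
w2 = Aw1 = (5·25 + 5·28; 4·25 + 6·28) = (265, 268)
w3 = Aw2 = (2665, 2668)
Ratio at component: 2668 / 268 = 9.95522

λ ≈ 9.95522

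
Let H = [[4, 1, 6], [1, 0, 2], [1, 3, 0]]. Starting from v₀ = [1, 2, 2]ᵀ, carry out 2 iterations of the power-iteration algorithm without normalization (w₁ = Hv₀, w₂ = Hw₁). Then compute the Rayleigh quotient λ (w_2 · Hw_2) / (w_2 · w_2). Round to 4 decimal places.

5.9622

w1 = Hv₀ = (18, 5, 7)
w2 = Hw1 = (119, 32, 33)
Hw2 = (706, 185, 215)
w2·Hw2 = 119·706 + 32·185 + 33·215 = 97029; w2·w2 = 119·119 + 32·32 + 33·33 = 16274
λ ≈ 97029/16274 = 5.9622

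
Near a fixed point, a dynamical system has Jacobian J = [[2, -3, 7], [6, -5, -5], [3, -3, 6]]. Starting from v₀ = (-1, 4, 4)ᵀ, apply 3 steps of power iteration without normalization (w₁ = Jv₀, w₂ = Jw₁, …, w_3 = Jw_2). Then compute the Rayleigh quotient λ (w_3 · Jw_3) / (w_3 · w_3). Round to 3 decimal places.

λ ≈ 6.627

w1 = Jv₀ = (2·(-1) + (-3)·4 + 7·4; 6·(-1) + (-5)·4 + (-5)·4; 3·(-1) + (-3)·4 + 6·4) = (14, -46, 9)
w2 = Jw1 = (2·14 + (-3)·(-46) + 7·9; 6·14 + (-5)·(-46) + (-5)·9; 3·14 + (-3)·(-46) + 6·9) = (229, 269, 234)
w3 = Jw2 = (1289, -1141, 1284)
Jw3 = (14989, 7019, 14994)
w3·Jw3 = 1289·14989 + (-1141)·7019 + 1284·14994 = 30564438; w3·w3 = 1289·1289 + (-1141)·(-1141) + 1284·1284 = 4612058
λ ≈ 30564438/4612058 = 6.627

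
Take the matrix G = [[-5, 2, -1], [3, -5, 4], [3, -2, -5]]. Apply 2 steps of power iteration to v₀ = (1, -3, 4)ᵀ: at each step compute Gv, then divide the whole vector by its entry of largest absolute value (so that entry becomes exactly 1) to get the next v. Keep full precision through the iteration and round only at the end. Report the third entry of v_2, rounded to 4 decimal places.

0.2239

Gv0 = (-15.00000, 34.00000, -11.00000); divide by 34.00000 → v1 = (-0.44118, 1.00000, -0.32353)
Gv1 = (4.52941, -7.61765, -1.70588); divide by -7.61765 → v2 = (-0.59459, 1.00000, 0.22394)
Requested entry of v2: -58/-259 = 0.2239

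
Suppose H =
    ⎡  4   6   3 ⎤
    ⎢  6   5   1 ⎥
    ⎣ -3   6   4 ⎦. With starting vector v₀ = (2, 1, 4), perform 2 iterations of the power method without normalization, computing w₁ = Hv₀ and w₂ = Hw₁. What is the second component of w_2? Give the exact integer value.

w1 = Hv₀ = (4·2 + 6·1 + 3·4; 6·2 + 5·1 + 1·4; (-3)·2 + 6·1 + 4·4) = (26, 21, 16)
w2 = Hw1 = (4·26 + 6·21 + 3·16; 6·26 + 5·21 + 1·16; (-3)·26 + 6·21 + 4·16) = (278, 277, 112)
The requested component of w2 is 277.

277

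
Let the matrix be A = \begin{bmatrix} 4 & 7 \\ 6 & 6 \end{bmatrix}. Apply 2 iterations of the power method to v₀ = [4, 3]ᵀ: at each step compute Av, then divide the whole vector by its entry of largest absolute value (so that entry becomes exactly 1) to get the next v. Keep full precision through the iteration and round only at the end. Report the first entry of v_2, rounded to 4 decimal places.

0.9325

Av0 = (37.00000, 42.00000); divide by 42.00000 → v1 = (0.88095, 1.00000)
Av1 = (10.52381, 11.28571); divide by 11.28571 → v2 = (0.93249, 1.00000)
Requested entry of v2: 442/474 = 0.9325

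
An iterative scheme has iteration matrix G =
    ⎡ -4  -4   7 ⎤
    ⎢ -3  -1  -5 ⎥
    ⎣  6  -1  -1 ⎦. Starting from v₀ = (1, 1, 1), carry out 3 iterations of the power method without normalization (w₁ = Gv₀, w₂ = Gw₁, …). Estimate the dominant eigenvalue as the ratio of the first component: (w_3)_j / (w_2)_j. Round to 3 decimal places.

-3.632

w1 = Gv₀ = ((-4)·1 + (-4)·1 + 7·1; (-3)·1 + (-1)·1 + (-5)·1; 6·1 + (-1)·1 + (-1)·1) = (-1, -9, 4)
w2 = Gw1 = ((-4)·(-1) + (-4)·(-9) + 7·4; (-3)·(-1) + (-1)·(-9) + (-5)·4; 6·(-1) + (-1)·(-9) + (-1)·4) = (68, -8, -1)
w3 = Gw2 = (-247, -191, 417)
Ratio at component: -247 / 68 = -3.632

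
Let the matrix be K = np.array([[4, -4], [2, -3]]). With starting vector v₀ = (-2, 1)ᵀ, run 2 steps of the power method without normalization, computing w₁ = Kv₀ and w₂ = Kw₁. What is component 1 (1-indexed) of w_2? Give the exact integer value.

-20

w1 = Kv₀ = (-12, -7)
w2 = Kw1 = (-20, -3)
The requested component of w2 is -20.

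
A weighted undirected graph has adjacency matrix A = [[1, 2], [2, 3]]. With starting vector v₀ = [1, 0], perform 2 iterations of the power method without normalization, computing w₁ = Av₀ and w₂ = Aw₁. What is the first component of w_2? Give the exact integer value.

w1 = Av₀ = (1·1 + 2·0; 2·1 + 3·0) = (1, 2)
w2 = Aw1 = (1·1 + 2·2; 2·1 + 3·2) = (5, 8)
The requested component of w2 is 5.

5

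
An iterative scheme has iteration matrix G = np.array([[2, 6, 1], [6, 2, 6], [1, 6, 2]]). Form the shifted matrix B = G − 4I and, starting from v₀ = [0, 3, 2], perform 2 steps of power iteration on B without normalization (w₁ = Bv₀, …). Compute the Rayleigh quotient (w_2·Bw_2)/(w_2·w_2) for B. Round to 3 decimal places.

0.334

B = G − 4I has rows (-2, 6, 1); (6, -2, 6); (1, 6, -2)
w1 = Bv₀ = (20, 6, 14)
w2 = Bw1 = (10, 192, 28)
Bw2 = (1160, -156, 1106)
w2·Bw2 = 12616; w2·w2 = 37748; μ ≈ 12616/37748 = 0.334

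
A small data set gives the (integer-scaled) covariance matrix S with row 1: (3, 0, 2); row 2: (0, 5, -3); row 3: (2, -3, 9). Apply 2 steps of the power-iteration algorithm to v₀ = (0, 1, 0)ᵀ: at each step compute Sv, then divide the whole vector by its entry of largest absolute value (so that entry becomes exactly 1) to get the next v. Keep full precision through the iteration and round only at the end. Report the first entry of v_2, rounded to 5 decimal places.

0.14286

Sv0 = (0.000000, 5.000000, -3.000000); divide by 5.000000 → v1 = (0.000000, 1.000000, -0.600000)
Sv1 = (-1.200000, 6.800000, -8.400000); divide by -8.400000 → v2 = (0.142857, -0.809524, 1.000000)
Requested entry of v2: -6/-42 = 0.14286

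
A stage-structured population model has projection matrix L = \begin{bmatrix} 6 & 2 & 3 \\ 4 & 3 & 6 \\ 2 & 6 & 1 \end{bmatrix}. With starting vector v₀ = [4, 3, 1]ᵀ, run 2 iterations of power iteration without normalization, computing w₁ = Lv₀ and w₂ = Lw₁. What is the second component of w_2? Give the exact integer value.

w1 = Lv₀ = (33, 31, 27)
w2 = Lw1 = (341, 387, 279)
The requested component of w2 is 387.

387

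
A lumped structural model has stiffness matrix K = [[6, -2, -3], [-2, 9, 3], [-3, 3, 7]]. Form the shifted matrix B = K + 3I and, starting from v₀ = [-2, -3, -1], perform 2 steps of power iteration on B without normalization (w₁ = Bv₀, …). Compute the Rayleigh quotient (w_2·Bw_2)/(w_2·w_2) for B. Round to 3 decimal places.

14.288

B = K + 3I has rows (9, -2, -3); (-2, 12, 3); (-3, 3, 10)
w1 = Bv₀ = (9·(-2) + (-2)·(-3) + (-3)·(-1); (-2)·(-2) + 12·(-3) + 3·(-1); (-3)·(-2) + 3·(-3) + 10·(-1)) = (-9, -35, -13)
w2 = Bw1 = (9·(-9) + (-2)·(-35) + (-3)·(-13); (-2)·(-9) + 12·(-35) + 3·(-13); (-3)·(-9) + 3·(-35) + 10·(-13)) = (28, -441, -208)
Bw2 = (1758, -5972, -3487)
w2·Bw2 = 3408172; w2·w2 = 238529; μ ≈ 3408172/238529 = 14.288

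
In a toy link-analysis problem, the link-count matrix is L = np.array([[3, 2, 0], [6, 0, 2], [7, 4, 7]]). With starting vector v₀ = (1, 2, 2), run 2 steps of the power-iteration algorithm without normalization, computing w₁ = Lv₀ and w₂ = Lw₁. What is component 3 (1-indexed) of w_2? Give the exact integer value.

w1 = Lv₀ = (3·1 + 2·2 + 0·2; 6·1 + 0·2 + 2·2; 7·1 + 4·2 + 7·2) = (7, 10, 29)
w2 = Lw1 = (3·7 + 2·10 + 0·29; 6·7 + 0·10 + 2·29; 7·7 + 4·10 + 7·29) = (41, 100, 292)
The requested component of w2 is 292.

292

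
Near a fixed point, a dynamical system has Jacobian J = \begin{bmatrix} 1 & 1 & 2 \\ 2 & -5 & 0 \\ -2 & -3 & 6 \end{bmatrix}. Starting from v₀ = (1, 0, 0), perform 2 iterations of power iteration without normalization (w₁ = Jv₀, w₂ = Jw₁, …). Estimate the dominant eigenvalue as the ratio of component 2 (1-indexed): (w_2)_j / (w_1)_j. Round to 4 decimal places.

-4.0000

w1 = Jv₀ = (1, 2, -2)
w2 = Jw1 = (-1, -8, -20)
Ratio at component: -8 / 2 = -4.0000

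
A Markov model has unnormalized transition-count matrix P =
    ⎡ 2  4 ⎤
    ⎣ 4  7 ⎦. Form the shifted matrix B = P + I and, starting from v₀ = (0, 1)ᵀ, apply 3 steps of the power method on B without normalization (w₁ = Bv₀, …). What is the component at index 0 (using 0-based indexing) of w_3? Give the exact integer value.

B = P + I has rows (3, 4); (4, 8)
w1 = Bv₀ = (3·0 + 4·1; 4·0 + 8·1) = (4, 8)
w2 = Bw1 = (3·4 + 4·8; 4·4 + 8·8) = (44, 80)
w3 = Bw2 = (452, 816)
Requested component of w3: 452

452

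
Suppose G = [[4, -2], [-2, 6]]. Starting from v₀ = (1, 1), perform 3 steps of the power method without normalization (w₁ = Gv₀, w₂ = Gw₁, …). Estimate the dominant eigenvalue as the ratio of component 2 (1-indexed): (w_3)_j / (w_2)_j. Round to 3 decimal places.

w1 = Gv₀ = (2, 4)
w2 = Gw1 = (0, 20)
w3 = Gw2 = (-40, 120)
Ratio at component: 120 / 20 = 6.000

6.000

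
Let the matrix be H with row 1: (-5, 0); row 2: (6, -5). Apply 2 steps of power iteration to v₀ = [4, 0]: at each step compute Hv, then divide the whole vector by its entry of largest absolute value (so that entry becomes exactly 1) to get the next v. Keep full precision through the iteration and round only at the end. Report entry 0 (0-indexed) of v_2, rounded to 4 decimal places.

-0.4167

Hv0 = (-20.00000, 24.00000); divide by 24.00000 → v1 = (-0.83333, 1.00000)
Hv1 = (4.16667, -10.00000); divide by -10.00000 → v2 = (-0.41667, 1.00000)
Requested entry of v2: 100/-240 = -0.4167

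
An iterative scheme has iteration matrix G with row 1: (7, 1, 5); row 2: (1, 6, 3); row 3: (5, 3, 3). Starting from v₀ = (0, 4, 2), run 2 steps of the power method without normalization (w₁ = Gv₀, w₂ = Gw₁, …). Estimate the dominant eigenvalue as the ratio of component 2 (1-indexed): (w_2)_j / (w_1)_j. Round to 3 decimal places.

λ ≈ 8.267

w1 = Gv₀ = (14, 30, 18)
w2 = Gw1 = (218, 248, 214)
Ratio at component: 248 / 30 = 8.267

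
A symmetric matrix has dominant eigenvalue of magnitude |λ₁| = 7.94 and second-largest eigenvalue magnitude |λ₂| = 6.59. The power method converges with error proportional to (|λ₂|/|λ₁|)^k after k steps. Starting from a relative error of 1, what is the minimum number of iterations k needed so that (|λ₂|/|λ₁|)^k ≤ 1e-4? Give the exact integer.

50

|λ₂/λ₁| = 6.59/7.94 = 0.82997
Need k ≥ ln(1e-4) / ln(0.82997) = -9.2103 / -0.1864 ≈ 49.422
Smallest integer k satisfying the bound: 50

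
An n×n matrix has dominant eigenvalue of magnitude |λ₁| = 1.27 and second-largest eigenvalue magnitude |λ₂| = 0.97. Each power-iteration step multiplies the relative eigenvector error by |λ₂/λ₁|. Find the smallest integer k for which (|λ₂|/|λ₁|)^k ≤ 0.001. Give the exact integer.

|λ₂/λ₁| = 0.97/1.27 = 0.76378
Need k ≥ ln(0.001) / ln(0.76378) = -6.9078 / -0.2695 ≈ 25.634
Smallest integer k satisfying the bound: 26

26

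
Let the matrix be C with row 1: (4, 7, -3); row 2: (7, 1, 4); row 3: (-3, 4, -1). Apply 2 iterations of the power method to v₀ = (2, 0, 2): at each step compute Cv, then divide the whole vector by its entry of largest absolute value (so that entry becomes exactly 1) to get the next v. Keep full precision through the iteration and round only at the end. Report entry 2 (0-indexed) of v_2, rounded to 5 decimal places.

0.48387

Cv0 = (2.000000, 22.000000, -8.000000); divide by 22.000000 → v1 = (0.090909, 1.000000, -0.363636)
Cv1 = (8.454545, 0.181818, 4.090909); divide by 8.454545 → v2 = (1.000000, 0.021505, 0.483871)
Requested entry of v2: 90/186 = 0.48387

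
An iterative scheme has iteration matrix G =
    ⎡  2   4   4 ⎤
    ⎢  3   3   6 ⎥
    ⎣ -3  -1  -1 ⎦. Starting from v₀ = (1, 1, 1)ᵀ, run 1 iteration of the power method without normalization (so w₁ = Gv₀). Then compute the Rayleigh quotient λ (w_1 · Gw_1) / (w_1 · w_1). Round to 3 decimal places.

λ ≈ 4.078

w1 = Gv₀ = (2·1 + 4·1 + 4·1; 3·1 + 3·1 + 6·1; (-3)·1 + (-1)·1 + (-1)·1) = (10, 12, -5)
Gw1 = (48, 36, -37)
w1·Gw1 = 10·48 + 12·36 + (-5)·(-37) = 1097; w1·w1 = 10·10 + 12·12 + (-5)·(-5) = 269
λ ≈ 1097/269 = 4.078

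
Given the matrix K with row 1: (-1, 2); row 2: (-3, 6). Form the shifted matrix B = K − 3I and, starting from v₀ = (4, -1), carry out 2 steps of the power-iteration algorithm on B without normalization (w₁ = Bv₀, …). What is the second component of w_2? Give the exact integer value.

B = K − 3I has rows (-4, 2); (-3, 3)
w1 = Bv₀ = ((-4)·4 + 2·(-1); (-3)·4 + 3·(-1)) = (-18, -15)
w2 = Bw1 = ((-4)·(-18) + 2·(-15); (-3)·(-18) + 3·(-15)) = (42, 9)
Requested component of w2: 9

9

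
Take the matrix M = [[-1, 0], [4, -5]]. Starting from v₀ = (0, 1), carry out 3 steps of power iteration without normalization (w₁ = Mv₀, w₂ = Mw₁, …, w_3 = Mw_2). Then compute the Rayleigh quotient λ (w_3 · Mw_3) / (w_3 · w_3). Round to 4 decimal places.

w1 = Mv₀ = ((-1)·0 + 0·1; 4·0 + (-5)·1) = (0, -5)
w2 = Mw1 = ((-1)·0 + 0·(-5); 4·0 + (-5)·(-5)) = (0, 25)
w3 = Mw2 = (0, -125)
Mw3 = (0, 625)
w3·Mw3 = 0·0 + (-125)·625 = -78125; w3·w3 = 0·0 + (-125)·(-125) = 15625
λ ≈ -78125/15625 = -5.0000

-5.0000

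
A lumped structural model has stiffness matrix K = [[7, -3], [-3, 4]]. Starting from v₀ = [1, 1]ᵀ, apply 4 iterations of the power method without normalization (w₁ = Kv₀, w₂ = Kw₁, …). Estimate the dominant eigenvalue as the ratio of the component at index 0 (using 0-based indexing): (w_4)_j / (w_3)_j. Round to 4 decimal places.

λ ≈ 8.6131

w1 = Kv₀ = (7·1 + (-3)·1; (-3)·1 + 4·1) = (4, 1)
w2 = Kw1 = (7·4 + (-3)·1; (-3)·4 + 4·1) = (25, -8)
w3 = Kw2 = (199, -107)
w4 = Kw3 = (1714, -1025)
Ratio at component: 1714 / 199 = 8.6131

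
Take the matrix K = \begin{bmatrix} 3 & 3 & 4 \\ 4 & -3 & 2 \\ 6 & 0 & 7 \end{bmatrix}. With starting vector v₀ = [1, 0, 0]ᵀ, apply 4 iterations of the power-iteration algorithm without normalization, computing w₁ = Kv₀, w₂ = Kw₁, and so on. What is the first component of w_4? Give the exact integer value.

4785

w1 = Kv₀ = (3·1 + 3·0 + 4·0; 4·1 + (-3)·0 + 2·0; 6·1 + 0·0 + 7·0) = (3, 4, 6)
w2 = Kw1 = (3·3 + 3·4 + 4·6; 4·3 + (-3)·4 + 2·6; 6·3 + 0·4 + 7·6) = (45, 12, 60)
w3 = Kw2 = (411, 264, 690)
w4 = Kw3 = (4785, 2232, 7296)
The requested component of w4 is 4785.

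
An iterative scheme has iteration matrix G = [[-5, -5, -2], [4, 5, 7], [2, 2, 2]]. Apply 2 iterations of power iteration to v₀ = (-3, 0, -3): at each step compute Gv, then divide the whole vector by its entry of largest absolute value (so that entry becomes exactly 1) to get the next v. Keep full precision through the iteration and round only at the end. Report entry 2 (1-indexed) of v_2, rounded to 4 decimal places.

Gv0 = (21.00000, -33.00000, -12.00000); divide by -33.00000 → v1 = (-0.63636, 1.00000, 0.36364)
Gv1 = (-2.54545, 5.00000, 1.45455); divide by 5.00000 → v2 = (-0.50909, 1.00000, 0.29091)
Requested entry of v2: -165/-165 = 1.0000

1.0000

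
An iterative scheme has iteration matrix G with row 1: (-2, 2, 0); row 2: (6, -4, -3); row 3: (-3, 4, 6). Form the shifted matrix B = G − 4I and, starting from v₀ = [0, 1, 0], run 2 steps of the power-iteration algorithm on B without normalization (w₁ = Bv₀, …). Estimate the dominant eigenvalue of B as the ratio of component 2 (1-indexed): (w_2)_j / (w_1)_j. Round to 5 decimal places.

B = G − 4I has rows (-6, 2, 0); (6, -8, -3); (-3, 4, 2)
w1 = Bv₀ = (2, -8, 4)
w2 = Bw1 = (-28, 64, -30)
Ratio: 64/-8 = -8.00000

-8.00000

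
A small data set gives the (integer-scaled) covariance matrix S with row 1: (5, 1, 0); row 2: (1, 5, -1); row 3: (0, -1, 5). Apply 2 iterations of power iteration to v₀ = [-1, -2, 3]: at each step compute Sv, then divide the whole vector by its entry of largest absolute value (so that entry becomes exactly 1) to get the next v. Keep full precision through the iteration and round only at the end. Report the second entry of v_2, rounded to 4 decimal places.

Sv0 = (-7.00000, -14.00000, 17.00000); divide by 17.00000 → v1 = (-0.41176, -0.82353, 1.00000)
Sv1 = (-2.88235, -5.52941, 5.82353); divide by 5.82353 → v2 = (-0.49495, -0.94949, 1.00000)
Requested entry of v2: -94/99 = -0.9495

-0.9495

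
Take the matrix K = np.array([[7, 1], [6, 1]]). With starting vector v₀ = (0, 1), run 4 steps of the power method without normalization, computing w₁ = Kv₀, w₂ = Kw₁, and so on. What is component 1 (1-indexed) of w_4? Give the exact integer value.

w1 = Kv₀ = (7·0 + 1·1; 6·0 + 1·1) = (1, 1)
w2 = Kw1 = (7·1 + 1·1; 6·1 + 1·1) = (8, 7)
w3 = Kw2 = (63, 55)
w4 = Kw3 = (496, 433)
The requested component of w4 is 496.

496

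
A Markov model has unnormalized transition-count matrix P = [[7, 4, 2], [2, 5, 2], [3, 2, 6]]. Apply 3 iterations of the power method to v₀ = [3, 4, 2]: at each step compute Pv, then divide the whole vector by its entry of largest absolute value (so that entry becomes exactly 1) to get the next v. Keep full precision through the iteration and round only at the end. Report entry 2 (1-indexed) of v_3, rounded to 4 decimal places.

Pv0 = (41.00000, 30.00000, 29.00000); divide by 41.00000 → v1 = (1.00000, 0.73171, 0.70732)
Pv1 = (11.34146, 7.07317, 8.70732); divide by 11.34146 → v2 = (1.00000, 0.62366, 0.76774)
Pv2 = (11.03011, 6.65376, 8.85376); divide by 11.03011 → v3 = (1.00000, 0.60324, 0.80269)
Requested entry of v3: 3094/5129 = 0.6032

0.6032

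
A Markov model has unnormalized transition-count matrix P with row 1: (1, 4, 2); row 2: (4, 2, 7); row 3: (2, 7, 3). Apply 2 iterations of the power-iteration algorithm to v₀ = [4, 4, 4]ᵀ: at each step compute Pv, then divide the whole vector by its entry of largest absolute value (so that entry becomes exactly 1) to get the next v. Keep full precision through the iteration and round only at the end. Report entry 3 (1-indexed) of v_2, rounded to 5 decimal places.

1.00000

Pv0 = (28.000000, 52.000000, 48.000000); divide by 52.000000 → v1 = (0.538462, 1.000000, 0.923077)
Pv1 = (6.384615, 10.615385, 10.846154); divide by 10.846154 → v2 = (0.588652, 0.978723, 1.000000)
Requested entry of v2: 564/564 = 1.00000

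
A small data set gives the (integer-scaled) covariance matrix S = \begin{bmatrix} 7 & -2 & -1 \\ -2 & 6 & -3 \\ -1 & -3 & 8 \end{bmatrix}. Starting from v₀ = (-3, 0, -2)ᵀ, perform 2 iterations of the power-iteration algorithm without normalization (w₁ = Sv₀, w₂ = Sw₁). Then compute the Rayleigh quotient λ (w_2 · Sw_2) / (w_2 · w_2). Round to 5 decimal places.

λ ≈ 9.63278

w1 = Sv₀ = (7·(-3) + (-2)·0 + (-1)·(-2); (-2)·(-3) + 6·0 + (-3)·(-2); (-1)·(-3) + (-3)·0 + 8·(-2)) = (-19, 12, -13)
w2 = Sw1 = (7·(-19) + (-2)·12 + (-1)·(-13); (-2)·(-19) + 6·12 + (-3)·(-13); (-1)·(-19) + (-3)·12 + 8·(-13)) = (-144, 149, -121)
Sw2 = (-1185, 1545, -1271)
w2·Sw2 = (-144)·(-1185) + 149·1545 + (-121)·(-1271) = 554636; w2·w2 = (-144)·(-144) + 149·149 + (-121)·(-121) = 57578
λ ≈ 554636/57578 = 9.63278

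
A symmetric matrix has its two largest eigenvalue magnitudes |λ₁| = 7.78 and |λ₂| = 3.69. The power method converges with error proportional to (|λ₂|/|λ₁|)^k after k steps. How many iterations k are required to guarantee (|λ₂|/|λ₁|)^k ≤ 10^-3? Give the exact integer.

10

|λ₂/λ₁| = 3.69/7.78 = 0.47429
Need k ≥ ln(10^-3) / ln(0.47429) = -6.9078 / -0.7459 ≈ 9.261
Smallest integer k satisfying the bound: 10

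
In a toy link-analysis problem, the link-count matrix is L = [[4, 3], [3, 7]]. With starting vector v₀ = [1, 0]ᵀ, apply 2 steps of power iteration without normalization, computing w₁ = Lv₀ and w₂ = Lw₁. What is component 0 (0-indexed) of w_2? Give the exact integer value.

w1 = Lv₀ = (4, 3)
w2 = Lw1 = (25, 33)
The requested component of w2 is 25.

25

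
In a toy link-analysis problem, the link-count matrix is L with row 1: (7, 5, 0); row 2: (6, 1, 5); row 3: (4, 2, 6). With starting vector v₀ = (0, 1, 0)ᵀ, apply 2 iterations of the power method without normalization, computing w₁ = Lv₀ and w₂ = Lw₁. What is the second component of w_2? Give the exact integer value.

41

w1 = Lv₀ = (7·0 + 5·1 + 0·0; 6·0 + 1·1 + 5·0; 4·0 + 2·1 + 6·0) = (5, 1, 2)
w2 = Lw1 = (7·5 + 5·1 + 0·2; 6·5 + 1·1 + 5·2; 4·5 + 2·1 + 6·2) = (40, 41, 34)
The requested component of w2 is 41.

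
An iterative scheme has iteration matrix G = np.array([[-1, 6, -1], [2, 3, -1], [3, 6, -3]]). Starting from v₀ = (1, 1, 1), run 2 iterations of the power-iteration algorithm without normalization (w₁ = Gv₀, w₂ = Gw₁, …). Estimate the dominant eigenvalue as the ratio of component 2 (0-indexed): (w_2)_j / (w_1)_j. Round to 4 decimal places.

λ ≈ 3.0000

w1 = Gv₀ = ((-1)·1 + 6·1 + (-1)·1; 2·1 + 3·1 + (-1)·1; 3·1 + 6·1 + (-3)·1) = (4, 4, 6)
w2 = Gw1 = ((-1)·4 + 6·4 + (-1)·6; 2·4 + 3·4 + (-1)·6; 3·4 + 6·4 + (-3)·6) = (14, 14, 18)
Ratio at component: 18 / 6 = 3.0000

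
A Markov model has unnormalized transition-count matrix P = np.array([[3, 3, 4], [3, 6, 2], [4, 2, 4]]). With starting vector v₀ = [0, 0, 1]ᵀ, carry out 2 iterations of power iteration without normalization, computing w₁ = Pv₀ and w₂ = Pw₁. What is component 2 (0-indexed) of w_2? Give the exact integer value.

36

w1 = Pv₀ = (3·0 + 3·0 + 4·1; 3·0 + 6·0 + 2·1; 4·0 + 2·0 + 4·1) = (4, 2, 4)
w2 = Pw1 = (3·4 + 3·2 + 4·4; 3·4 + 6·2 + 2·4; 4·4 + 2·2 + 4·4) = (34, 32, 36)
The requested component of w2 is 36.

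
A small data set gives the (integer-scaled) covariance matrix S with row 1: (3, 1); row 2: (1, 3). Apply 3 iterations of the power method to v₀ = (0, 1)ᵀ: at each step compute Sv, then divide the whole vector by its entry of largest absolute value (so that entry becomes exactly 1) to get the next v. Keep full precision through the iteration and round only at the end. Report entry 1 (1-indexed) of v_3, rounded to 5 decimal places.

0.77778

Sv0 = (1.000000, 3.000000); divide by 3.000000 → v1 = (0.333333, 1.000000)
Sv1 = (2.000000, 3.333333); divide by 3.333333 → v2 = (0.600000, 1.000000)
Sv2 = (2.800000, 3.600000); divide by 3.600000 → v3 = (0.777778, 1.000000)
Requested entry of v3: 28/36 = 0.77778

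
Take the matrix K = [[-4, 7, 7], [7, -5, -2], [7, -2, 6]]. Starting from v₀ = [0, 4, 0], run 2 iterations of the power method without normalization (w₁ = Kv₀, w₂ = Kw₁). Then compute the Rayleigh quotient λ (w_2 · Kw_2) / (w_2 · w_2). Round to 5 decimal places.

w1 = Kv₀ = ((-4)·0 + 7·4 + 7·0; 7·0 + (-5)·4 + (-2)·0; 7·0 + (-2)·4 + 6·0) = (28, -20, -8)
w2 = Kw1 = ((-4)·28 + 7·(-20) + 7·(-8); 7·28 + (-5)·(-20) + (-2)·(-8); 7·28 + (-2)·(-20) + 6·(-8)) = (-308, 312, 188)
Kw2 = (4732, -4092, -1652)
w2·Kw2 = (-308)·4732 + 312·(-4092) + 188·(-1652) = -3044736; w2·w2 = (-308)·(-308) + 312·312 + 188·188 = 227552
λ ≈ -3044736/227552 = -13.38040

-13.38040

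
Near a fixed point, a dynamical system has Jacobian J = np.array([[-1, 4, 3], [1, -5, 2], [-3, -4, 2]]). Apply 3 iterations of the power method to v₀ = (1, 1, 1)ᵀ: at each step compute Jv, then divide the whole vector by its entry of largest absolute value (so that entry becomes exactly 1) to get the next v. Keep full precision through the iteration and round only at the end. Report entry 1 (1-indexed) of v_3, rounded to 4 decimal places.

0.0707

Jv0 = (6.00000, -2.00000, -5.00000); divide by 6.00000 → v1 = (1.00000, -0.33333, -0.83333)
Jv1 = (-4.83333, 1.00000, -3.33333); divide by -4.83333 → v2 = (1.00000, -0.20690, 0.68966)
Jv2 = (0.24138, 3.41379, -0.79310); divide by 3.41379 → v3 = (0.07071, 1.00000, -0.23232)
Requested entry of v3: -7/-99 = 0.0707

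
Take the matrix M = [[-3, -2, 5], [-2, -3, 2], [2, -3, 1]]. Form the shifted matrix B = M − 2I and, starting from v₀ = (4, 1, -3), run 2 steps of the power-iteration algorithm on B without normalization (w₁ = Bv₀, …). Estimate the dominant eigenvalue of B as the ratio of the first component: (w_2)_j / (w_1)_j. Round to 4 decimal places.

-7.1081

B = M − 2I has rows (-5, -2, 5); (-2, -5, 2); (2, -3, -1)
w1 = Bv₀ = (-37, -19, 8)
w2 = Bw1 = (263, 185, -25)
Ratio: 263/-37 = -7.1081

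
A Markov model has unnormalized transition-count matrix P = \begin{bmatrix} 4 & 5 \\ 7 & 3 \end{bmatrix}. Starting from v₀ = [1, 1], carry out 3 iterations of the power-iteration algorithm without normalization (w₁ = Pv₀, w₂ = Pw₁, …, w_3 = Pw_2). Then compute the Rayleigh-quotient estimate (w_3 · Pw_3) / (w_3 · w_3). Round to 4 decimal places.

w1 = Pv₀ = (4·1 + 5·1; 7·1 + 3·1) = (9, 10)
w2 = Pw1 = (4·9 + 5·10; 7·9 + 3·10) = (86, 93)
w3 = Pw2 = (809, 881)
Pw3 = (7641, 8306)
w3·Pw3 = 809·7641 + 881·8306 = 13499155; w3·w3 = 809·809 + 881·881 = 1430642
λ ≈ 13499155/1430642 = 9.4357

λ ≈ 9.4357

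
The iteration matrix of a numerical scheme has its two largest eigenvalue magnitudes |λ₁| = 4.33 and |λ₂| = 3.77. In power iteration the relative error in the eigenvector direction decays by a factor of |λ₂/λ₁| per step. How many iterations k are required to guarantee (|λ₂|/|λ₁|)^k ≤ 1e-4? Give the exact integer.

|λ₂/λ₁| = 3.77/4.33 = 0.87067
Need k ≥ ln(1e-4) / ln(0.87067) = -9.2103 / -0.1385 ≈ 66.504
Smallest integer k satisfying the bound: 67

67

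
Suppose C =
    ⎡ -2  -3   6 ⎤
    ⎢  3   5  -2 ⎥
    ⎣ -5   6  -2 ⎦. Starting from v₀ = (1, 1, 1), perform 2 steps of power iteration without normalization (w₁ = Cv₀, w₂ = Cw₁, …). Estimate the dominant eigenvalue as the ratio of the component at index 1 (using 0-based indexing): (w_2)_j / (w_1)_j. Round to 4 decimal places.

w1 = Cv₀ = ((-2)·1 + (-3)·1 + 6·1; 3·1 + 5·1 + (-2)·1; (-5)·1 + 6·1 + (-2)·1) = (1, 6, -1)
w2 = Cw1 = ((-2)·1 + (-3)·6 + 6·(-1); 3·1 + 5·6 + (-2)·(-1); (-5)·1 + 6·6 + (-2)·(-1)) = (-26, 35, 33)
Ratio at component: 35 / 6 = 5.8333

λ ≈ 5.8333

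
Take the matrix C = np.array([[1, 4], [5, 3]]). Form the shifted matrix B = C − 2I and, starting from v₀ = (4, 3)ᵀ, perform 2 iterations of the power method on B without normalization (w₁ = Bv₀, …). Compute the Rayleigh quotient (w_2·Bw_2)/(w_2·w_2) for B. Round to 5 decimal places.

B = C − 2I has rows (-1, 4); (5, 1)
w1 = Bv₀ = (8, 23)
w2 = Bw1 = (84, 63)
Bw2 = (168, 483)
w2·Bw2 = 44541; w2·w2 = 11025; μ ≈ 44541/11025 = 4.04000

4.04000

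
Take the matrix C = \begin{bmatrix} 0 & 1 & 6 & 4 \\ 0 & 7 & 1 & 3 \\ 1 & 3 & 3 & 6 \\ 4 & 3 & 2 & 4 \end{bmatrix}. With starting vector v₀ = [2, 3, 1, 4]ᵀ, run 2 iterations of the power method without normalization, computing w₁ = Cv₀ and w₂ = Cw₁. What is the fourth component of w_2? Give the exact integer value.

w1 = Cv₀ = (0·2 + 1·3 + 6·1 + 4·4; 0·2 + 7·3 + 1·1 + 3·4; 1·2 + 3·3 + 3·1 + 6·4; 4·2 + 3·3 + 2·1 + 4·4) = (25, 34, 38, 35)
w2 = Cw1 = (0·25 + 1·34 + 6·38 + 4·35; 0·25 + 7·34 + 1·38 + 3·35; 1·25 + 3·34 + 3·38 + 6·35; 4·25 + 3·34 + 2·38 + 4·35) = (402, 381, 451, 418)
The requested component of w2 is 418.

418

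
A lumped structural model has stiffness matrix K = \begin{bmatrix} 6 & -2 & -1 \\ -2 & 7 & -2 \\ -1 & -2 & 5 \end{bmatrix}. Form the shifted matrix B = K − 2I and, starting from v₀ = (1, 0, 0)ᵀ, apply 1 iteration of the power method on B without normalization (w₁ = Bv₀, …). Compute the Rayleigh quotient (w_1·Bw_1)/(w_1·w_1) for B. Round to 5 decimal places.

μ ≈ 5.66667

B = K − 2I has rows (4, -2, -1); (-2, 5, -2); (-1, -2, 3)
w1 = Bv₀ = (4, -2, -1)
Bw1 = (21, -16, -3)
w1·Bw1 = 119; w1·w1 = 21; μ ≈ 119/21 = 5.66667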